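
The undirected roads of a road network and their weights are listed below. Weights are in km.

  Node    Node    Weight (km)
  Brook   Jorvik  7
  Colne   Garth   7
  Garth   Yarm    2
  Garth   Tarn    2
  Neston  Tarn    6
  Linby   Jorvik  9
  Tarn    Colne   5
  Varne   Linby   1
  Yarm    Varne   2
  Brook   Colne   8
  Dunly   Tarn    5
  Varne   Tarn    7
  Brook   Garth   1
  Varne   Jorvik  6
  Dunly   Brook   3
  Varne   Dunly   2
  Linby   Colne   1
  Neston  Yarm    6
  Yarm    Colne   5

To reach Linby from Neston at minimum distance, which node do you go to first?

Candidate routes:
Neston → Yarm → Colne → Linby: 6+5+1 = 12
Neston → Yarm → Varne → Linby: 6+2+1 = 9
Neston → Tarn → Colne → Linby: 6+5+1 = 12
The minimum is 9 km via Neston → Yarm → Varne → Linby.
So from Neston the first move is to Yarm.

Yarm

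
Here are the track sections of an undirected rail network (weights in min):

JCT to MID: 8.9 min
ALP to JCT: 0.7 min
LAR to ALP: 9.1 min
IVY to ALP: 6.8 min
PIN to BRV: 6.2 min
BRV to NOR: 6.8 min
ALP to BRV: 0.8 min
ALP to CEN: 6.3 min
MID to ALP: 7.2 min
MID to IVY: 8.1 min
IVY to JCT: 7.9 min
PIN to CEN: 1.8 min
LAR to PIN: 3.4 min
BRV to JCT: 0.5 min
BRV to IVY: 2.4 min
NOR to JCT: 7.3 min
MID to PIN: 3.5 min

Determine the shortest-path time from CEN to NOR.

Shortest distances from CEN:
CEN: 0
PIN: 1.8  (via CEN)
LAR: 5.2  (via PIN)
MID: 5.3  (via PIN)
ALP: 6.3  (via CEN)
JCT: 7  (via ALP)
BRV: 7.1  (via ALP)
IVY: 9.5  (via BRV)
NOR: 13.9  (via BRV)
Shortest route: CEN → ALP → BRV → NOR = 13.9 min.

13.9 min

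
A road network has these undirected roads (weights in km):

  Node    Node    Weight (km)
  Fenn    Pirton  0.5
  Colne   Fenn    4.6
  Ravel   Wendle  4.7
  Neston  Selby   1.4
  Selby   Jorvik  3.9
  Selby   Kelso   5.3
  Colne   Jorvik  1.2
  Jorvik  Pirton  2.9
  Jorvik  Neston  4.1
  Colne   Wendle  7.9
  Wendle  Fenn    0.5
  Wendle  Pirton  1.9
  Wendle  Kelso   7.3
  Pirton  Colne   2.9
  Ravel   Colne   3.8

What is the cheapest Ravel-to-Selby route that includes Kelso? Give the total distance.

17.3 km

Shortest Ravel→Kelso: Ravel → Wendle → Kelso = 12
Best Kelso to Selby: Kelso → Selby costing 5.3
Total via Kelso: 12 + 5.3 = 17.3 km.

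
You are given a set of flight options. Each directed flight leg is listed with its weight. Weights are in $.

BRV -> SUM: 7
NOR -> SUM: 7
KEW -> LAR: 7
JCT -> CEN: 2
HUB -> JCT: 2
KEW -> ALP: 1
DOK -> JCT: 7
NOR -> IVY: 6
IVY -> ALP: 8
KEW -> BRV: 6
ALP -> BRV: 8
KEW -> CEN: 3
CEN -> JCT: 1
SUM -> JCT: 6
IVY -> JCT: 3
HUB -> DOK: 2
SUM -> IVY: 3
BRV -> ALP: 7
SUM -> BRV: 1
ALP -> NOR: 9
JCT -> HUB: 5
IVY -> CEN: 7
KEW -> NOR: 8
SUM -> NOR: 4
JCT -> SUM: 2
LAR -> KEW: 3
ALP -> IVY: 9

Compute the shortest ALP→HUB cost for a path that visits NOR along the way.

$23

Shortest ALP→NOR: ALP–NOR = 9
Shortest NOR→HUB: NOR–IVY–JCT–HUB = 14
Total via NOR: 9 + 14 = $23.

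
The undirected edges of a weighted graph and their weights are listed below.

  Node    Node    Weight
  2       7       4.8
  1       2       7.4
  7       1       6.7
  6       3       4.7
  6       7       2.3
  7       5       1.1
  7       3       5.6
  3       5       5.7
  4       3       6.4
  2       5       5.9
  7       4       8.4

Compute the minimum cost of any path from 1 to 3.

Candidate routes:
1 - 7 - 6 - 3: 6.7+2.3+4.7 = 13.7
1 - 7 - 5 - 3: 6.7+1.1+5.7 = 13.5
1 - 7 - 3: 6.7+5.6 = 12.3
Cheapest is 1 - 7 - 3 at 12.3.

12.3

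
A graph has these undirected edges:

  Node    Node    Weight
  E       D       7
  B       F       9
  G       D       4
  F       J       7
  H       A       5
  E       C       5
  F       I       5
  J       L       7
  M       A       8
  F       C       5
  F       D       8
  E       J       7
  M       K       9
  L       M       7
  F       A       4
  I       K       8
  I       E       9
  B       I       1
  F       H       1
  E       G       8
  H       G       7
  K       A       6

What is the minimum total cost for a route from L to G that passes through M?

Shortest L→M: L → M = 7
Best M to G: M → A → H → G costing 20
Total via M: 7 + 20 = 27.

27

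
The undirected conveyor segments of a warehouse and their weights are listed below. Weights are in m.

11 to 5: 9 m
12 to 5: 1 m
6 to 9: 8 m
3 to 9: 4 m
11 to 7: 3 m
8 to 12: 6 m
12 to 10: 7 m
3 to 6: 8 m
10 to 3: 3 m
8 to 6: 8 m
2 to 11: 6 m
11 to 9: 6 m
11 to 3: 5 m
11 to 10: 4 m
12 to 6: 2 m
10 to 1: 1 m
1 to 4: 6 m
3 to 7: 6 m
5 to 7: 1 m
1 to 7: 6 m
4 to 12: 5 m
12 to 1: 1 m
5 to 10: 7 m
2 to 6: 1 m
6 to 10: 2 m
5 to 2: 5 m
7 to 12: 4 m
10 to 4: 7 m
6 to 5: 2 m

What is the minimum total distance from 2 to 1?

Candidate routes:
2–6–5–12–1: 1+2+1+1 = 5
2–6–5–7–12–1: 1+2+1+4+1 = 9
2–5–12–1: 5+1+1 = 7
2–6–10–1: 1+2+1 = 4
Cheapest is 2–6–10–1 at 4 m.

4 m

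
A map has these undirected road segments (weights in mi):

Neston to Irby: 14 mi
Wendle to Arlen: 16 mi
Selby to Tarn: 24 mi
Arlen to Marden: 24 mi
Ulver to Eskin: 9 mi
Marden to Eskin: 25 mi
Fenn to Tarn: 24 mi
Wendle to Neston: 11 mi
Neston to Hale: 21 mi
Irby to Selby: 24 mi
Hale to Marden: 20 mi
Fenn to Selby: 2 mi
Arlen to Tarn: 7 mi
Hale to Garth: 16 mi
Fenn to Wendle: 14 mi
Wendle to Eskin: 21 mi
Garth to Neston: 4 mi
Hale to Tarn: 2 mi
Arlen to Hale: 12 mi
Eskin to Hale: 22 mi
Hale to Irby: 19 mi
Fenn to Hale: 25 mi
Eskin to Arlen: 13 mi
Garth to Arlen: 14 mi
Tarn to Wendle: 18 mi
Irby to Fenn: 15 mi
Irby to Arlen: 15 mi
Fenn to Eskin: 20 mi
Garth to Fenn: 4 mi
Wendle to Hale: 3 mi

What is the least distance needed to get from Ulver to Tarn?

Enumerating some paths:
Ulver - Eskin - Wendle - Hale - Tarn: 9+21+3+2 = 35
Ulver - Eskin - Arlen - Tarn: 9+13+7 = 29
Ulver - Eskin - Hale - Tarn: 9+22+2 = 33
The minimum is 29 mi via Ulver - Eskin - Arlen - Tarn.

29 mi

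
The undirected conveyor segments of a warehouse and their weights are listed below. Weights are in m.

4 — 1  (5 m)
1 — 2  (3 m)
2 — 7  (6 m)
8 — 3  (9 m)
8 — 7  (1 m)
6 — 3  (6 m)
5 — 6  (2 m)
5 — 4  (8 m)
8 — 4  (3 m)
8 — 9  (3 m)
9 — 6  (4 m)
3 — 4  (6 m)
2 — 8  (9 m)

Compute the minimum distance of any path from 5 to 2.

Shortest distances from 5:
5: 0
6: 2  (via 5)
9: 6  (via 6)
3: 8  (via 6)
4: 8  (via 5)
8: 9  (via 9)
7: 10  (via 8)
1: 13  (via 4)
2: 16  (via 7)
Shortest route: 5–6–9–8–7–2 = 16 m.

16 m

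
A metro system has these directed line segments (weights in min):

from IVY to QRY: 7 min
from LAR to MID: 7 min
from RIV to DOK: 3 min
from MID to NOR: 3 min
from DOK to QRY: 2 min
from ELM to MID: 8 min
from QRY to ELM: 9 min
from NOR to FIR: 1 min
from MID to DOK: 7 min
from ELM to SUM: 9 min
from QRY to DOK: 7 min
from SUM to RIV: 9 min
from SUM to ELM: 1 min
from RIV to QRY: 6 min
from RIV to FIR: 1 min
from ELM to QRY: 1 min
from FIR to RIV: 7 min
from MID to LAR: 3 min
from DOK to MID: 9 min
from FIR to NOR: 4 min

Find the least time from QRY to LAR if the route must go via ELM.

Shortest QRY→ELM: QRY–ELM = 9
Shortest ELM→LAR: ELM–MID–LAR = 11
Total via ELM: 9 + 11 = 20 min.

20 min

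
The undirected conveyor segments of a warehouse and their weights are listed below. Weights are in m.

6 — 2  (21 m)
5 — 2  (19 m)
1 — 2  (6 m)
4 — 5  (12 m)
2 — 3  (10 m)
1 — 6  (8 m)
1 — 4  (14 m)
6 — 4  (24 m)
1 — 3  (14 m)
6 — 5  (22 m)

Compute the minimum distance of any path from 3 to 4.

28 m

Running Dijkstra from 3:
3: 0
2: 10  (via 3)
1: 14  (via 3)
6: 22  (via 1)
4: 28  (via 1)
Shortest route: 3 → 1 → 4 = 28 m.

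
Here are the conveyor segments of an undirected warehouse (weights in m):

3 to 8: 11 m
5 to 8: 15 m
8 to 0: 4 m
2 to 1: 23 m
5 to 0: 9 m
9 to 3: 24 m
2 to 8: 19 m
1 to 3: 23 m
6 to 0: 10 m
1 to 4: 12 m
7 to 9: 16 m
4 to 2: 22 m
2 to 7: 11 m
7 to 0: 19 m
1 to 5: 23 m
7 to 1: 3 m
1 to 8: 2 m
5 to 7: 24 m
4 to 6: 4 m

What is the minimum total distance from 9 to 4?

31 m

Candidate routes:
9 - 7 - 1 - 8 - 0 - 6 - 4: 16+3+2+4+10+4 = 39
9 - 7 - 1 - 4: 16+3+12 = 31
Cheapest is 9 - 7 - 1 - 4 at 31 m.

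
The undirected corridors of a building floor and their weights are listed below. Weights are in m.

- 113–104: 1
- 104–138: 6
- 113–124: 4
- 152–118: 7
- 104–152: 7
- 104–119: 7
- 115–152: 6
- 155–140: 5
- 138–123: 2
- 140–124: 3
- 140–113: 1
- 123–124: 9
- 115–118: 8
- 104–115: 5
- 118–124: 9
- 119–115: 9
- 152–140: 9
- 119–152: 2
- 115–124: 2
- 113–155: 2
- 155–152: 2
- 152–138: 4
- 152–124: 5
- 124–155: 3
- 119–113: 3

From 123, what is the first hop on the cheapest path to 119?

138

Enumerating some paths:
123 - 138 - 104 - 113 - 119: 2+6+1+3 = 12
123 - 138 - 152 - 155 - 113 - 119: 2+4+2+2+3 = 13
123 - 138 - 152 - 119: 2+4+2 = 8
Cheapest is 123 - 138 - 152 - 119 at 8 m.
So from 123 the first move is to 138.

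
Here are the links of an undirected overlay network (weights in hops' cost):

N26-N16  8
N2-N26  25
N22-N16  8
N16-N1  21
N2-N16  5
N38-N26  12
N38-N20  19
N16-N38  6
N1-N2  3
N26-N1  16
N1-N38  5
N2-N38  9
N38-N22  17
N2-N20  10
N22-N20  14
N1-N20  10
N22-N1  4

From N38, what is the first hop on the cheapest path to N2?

Compare a few routes:
N38 - N1 - N2: 5+3 = 8
N38 - N16 - N2: 6+5 = 11
N38 - N2: 9 = 9
Cheapest is N38 - N1 - N2 at 8 hops' cost.
So from N38 the first move is to N1.

N1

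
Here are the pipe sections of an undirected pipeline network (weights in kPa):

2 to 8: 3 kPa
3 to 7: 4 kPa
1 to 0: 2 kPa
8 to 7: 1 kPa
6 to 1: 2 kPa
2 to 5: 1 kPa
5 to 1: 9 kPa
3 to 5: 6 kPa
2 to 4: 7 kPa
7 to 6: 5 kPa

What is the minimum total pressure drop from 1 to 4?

Compare a few routes:
1 - 5 - 2 - 4: 9+1+7 = 17
1 - 5 - 3 - 7 - 8 - 2 - 4: 9+6+4+1+3+7 = 30
1 - 6 - 7 - 8 - 2 - 4: 2+5+1+3+7 = 18
1 - 6 - 7 - 3 - 5 - 2 - 4: 2+5+4+6+1+7 = 25
Cheapest is 1 - 5 - 2 - 4 at 17 kPa.

17 kPa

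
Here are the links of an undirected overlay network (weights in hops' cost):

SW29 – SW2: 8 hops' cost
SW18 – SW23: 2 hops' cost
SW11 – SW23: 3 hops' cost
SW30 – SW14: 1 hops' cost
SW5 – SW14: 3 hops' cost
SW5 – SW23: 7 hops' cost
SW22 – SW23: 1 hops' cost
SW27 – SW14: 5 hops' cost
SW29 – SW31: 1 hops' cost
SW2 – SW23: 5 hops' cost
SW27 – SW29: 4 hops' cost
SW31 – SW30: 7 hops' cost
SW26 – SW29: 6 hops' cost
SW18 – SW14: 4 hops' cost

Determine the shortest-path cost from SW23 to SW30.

7 hops' cost

Running Dijkstra from SW23:
SW23: 0
SW22: 1  (via SW23)
SW18: 2  (via SW23)
SW11: 3  (via SW23)
SW2: 5  (via SW23)
SW14: 6  (via SW18)
SW30: 7  (via SW14)
Shortest route: SW23–SW18–SW14–SW30 = 7 hops' cost.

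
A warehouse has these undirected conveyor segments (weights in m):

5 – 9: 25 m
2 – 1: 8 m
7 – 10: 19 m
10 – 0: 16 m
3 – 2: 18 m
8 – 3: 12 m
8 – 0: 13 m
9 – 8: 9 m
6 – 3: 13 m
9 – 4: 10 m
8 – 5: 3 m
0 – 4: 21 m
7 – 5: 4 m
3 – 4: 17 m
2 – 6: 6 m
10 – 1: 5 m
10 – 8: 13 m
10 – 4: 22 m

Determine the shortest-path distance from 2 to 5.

29 m

Running Dijkstra from 2:
2: 0
6: 6  (via 2)
1: 8  (via 2)
10: 13  (via 1)
3: 18  (via 2)
8: 26  (via 10)
0: 29  (via 10)
5: 29  (via 8)
Shortest route: 2 → 1 → 10 → 8 → 5 = 29 m.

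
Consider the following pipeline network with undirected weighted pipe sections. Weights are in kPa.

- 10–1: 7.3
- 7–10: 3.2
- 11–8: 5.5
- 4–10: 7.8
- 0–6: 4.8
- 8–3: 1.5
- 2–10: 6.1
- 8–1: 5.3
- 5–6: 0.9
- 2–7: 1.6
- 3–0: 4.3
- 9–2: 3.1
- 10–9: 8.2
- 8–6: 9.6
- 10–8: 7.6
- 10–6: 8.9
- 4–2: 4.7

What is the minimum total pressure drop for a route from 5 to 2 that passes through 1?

Best 5 to 1: 5 → 6 → 8 → 1 costing 15.8
Shortest 1→2: 1 → 10 → 7 → 2 = 12.1
Total via 1: 15.8 + 12.1 = 27.9 kPa.

27.9 kPa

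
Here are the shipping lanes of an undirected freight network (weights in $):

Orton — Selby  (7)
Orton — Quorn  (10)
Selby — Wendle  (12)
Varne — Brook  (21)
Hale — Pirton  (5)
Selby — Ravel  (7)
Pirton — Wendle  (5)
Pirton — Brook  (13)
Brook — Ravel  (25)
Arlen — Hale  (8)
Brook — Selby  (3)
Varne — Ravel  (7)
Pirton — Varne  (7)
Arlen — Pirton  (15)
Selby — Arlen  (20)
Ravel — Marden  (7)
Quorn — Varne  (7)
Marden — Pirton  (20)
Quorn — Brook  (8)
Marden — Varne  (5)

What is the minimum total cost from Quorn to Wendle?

$19

Running Dijkstra from Quorn:
Quorn: 0
Varne: 7  (via Quorn)
Brook: 8  (via Quorn)
Orton: 10  (via Quorn)
Selby: 11  (via Brook)
Marden: 12  (via Varne)
Pirton: 14  (via Varne)
Ravel: 14  (via Varne)
Wendle: 19  (via Pirton)
Shortest route: Quorn–Varne–Pirton–Wendle = $19.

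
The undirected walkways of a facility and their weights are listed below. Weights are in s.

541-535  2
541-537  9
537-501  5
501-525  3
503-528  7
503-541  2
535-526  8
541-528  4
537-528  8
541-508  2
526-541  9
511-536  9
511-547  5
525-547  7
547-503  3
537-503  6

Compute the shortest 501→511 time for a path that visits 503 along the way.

Shortest 501→503: 501–537–503 = 11
Best 503 to 511: 503–547–511 costing 8
Total via 503: 11 + 8 = 19 s.

19 s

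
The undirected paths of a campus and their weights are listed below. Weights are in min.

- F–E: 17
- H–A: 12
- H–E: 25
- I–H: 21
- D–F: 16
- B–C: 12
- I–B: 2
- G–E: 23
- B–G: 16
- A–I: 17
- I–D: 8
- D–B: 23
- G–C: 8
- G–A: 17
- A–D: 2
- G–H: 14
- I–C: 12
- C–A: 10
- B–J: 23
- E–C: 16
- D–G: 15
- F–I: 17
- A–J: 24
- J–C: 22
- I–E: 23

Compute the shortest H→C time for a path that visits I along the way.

Shortest H→I: H–I = 21
Best I to C: I–C costing 12
Total via I: 21 + 12 = 33 min.

33 min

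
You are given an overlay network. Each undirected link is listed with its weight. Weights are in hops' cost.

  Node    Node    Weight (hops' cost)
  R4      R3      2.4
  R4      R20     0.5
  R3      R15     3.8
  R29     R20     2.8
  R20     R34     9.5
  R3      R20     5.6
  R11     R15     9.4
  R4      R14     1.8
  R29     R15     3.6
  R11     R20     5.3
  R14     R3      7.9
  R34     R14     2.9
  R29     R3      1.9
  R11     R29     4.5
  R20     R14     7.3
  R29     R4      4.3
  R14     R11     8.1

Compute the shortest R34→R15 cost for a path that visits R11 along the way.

18.6 hops' cost

Shortest R34→R11: R34–R14–R4–R20–R11 = 10.5
Shortest R11→R15: R11–R29–R15 = 8.1
Total via R11: 10.5 + 8.1 = 18.6 hops' cost.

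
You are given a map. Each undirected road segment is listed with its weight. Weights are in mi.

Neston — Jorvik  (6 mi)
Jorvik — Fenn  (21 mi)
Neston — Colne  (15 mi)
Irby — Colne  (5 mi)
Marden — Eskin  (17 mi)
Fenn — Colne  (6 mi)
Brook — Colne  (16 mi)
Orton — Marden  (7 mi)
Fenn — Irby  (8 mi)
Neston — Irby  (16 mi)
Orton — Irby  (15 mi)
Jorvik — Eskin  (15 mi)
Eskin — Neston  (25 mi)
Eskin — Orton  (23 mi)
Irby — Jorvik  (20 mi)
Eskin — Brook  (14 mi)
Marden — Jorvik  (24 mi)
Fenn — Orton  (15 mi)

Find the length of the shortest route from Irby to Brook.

Running Dijkstra from Irby:
Irby: 0
Colne: 5  (via Irby)
Fenn: 8  (via Irby)
Orton: 15  (via Irby)
Neston: 16  (via Irby)
Jorvik: 20  (via Irby)
Brook: 21  (via Colne)
Shortest route: Irby → Colne → Brook = 21 mi.

21 mi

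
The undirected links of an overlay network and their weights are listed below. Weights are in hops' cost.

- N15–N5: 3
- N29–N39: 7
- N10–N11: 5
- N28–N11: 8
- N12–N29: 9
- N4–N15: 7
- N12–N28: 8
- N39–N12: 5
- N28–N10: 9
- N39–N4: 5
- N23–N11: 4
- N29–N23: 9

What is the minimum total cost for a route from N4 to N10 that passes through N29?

30 hops' cost

Shortest N4→N29: N4 → N39 → N29 = 12
Best N29 to N10: N29 → N23 → N11 → N10 costing 18
Total via N29: 12 + 18 = 30 hops' cost.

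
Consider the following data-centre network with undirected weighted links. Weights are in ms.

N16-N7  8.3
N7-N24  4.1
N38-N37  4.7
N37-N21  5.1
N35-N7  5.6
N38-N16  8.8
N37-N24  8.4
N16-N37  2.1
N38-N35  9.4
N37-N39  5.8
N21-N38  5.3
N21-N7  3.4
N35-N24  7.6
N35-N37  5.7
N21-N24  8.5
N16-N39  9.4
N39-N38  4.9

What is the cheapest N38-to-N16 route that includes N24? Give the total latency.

23.3 ms

Best N38 to N24: N38 → N21 → N7 → N24 costing 12.8
Best N24 to N16: N24 → N37 → N16 costing 10.5
Total via N24: 12.8 + 10.5 = 23.3 ms.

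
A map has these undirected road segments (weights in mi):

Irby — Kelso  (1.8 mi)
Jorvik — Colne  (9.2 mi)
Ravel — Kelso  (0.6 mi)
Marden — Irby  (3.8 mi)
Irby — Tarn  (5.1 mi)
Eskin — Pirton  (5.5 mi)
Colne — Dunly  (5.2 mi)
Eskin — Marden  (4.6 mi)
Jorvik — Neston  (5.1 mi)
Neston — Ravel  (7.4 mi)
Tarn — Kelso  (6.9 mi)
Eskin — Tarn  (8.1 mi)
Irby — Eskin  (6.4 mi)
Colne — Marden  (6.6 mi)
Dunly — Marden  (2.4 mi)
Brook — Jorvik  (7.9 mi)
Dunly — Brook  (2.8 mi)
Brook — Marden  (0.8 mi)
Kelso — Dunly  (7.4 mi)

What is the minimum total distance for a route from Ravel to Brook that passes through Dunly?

10.8 mi

Best Ravel to Dunly: Ravel–Kelso–Dunly costing 8
Shortest Dunly→Brook: Dunly–Brook = 2.8
Total via Dunly: 8 + 2.8 = 10.8 mi.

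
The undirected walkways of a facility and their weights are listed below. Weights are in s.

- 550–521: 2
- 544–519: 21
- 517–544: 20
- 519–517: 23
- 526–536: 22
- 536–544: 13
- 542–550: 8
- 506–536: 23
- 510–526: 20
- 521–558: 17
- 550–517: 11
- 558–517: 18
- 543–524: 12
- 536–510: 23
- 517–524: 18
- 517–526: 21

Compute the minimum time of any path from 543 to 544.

50 s

Settle nodes by increasing distance from 543:
543: 0
524: 12  (via 543)
517: 30  (via 524)
550: 41  (via 517)
521: 43  (via 550)
558: 48  (via 517)
542: 49  (via 550)
544: 50  (via 517)
Shortest route: 543 → 524 → 517 → 544 = 50 s.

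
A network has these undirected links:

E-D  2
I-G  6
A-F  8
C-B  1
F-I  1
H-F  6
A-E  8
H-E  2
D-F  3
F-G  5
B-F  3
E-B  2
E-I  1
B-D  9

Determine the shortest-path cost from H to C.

Enumerating some paths:
H - F - B - C: 6+3+1 = 10
H - E - B - C: 2+2+1 = 5
H - E - I - F - B - C: 2+1+1+3+1 = 8
Cheapest is H - E - B - C at 5.

5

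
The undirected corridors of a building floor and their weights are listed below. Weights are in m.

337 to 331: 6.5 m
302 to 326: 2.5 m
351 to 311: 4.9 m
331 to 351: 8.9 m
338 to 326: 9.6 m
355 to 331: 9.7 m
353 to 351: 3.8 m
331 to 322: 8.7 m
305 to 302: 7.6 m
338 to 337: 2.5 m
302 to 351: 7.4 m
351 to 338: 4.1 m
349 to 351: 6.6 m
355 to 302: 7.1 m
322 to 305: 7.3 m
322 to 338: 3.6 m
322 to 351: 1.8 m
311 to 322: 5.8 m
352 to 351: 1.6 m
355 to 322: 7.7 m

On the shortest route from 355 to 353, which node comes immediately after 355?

322

Enumerating some paths:
355 - 302 - 351 - 353: 7.1+7.4+3.8 = 18.3
355 - 322 - 351 - 353: 7.7+1.8+3.8 = 13.3
Cheapest is 355 - 322 - 351 - 353 at 13.3 m.
So from 355 the first move is to 322.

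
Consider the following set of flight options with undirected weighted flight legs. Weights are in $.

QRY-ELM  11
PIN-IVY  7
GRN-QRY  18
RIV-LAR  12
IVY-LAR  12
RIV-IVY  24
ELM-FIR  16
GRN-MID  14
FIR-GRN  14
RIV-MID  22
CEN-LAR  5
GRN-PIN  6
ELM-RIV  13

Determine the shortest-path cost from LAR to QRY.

$36

Shortest distances from LAR:
LAR: 0
CEN: 5  (via LAR)
IVY: 12  (via LAR)
RIV: 12  (via LAR)
PIN: 19  (via IVY)
GRN: 25  (via PIN)
ELM: 25  (via RIV)
MID: 34  (via RIV)
QRY: 36  (via ELM)
Shortest route: LAR → RIV → ELM → QRY = $36.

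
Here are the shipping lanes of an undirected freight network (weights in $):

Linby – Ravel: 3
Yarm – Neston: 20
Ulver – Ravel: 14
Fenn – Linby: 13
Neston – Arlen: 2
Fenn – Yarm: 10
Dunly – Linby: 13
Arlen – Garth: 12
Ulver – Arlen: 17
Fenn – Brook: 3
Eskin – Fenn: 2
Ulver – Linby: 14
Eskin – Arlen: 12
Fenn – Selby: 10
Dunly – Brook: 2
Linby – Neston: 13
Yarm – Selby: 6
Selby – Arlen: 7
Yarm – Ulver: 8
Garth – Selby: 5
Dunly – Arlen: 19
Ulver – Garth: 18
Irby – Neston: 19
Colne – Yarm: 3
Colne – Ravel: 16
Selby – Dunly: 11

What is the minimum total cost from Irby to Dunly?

Settle nodes by increasing distance from Irby:
Irby: 0
Neston: 19  (via Irby)
Arlen: 21  (via Neston)
Selby: 28  (via Arlen)
Linby: 32  (via Neston)
Garth: 33  (via Arlen)
Eskin: 33  (via Arlen)
Yarm: 34  (via Selby)
Fenn: 35  (via Eskin)
Ravel: 35  (via Linby)
Colne: 37  (via Yarm)
Ulver: 38  (via Arlen)
Brook: 38  (via Fenn)
Dunly: 39  (via Selby)
Shortest route: Irby → Neston → Arlen → Selby → Dunly = $39.

$39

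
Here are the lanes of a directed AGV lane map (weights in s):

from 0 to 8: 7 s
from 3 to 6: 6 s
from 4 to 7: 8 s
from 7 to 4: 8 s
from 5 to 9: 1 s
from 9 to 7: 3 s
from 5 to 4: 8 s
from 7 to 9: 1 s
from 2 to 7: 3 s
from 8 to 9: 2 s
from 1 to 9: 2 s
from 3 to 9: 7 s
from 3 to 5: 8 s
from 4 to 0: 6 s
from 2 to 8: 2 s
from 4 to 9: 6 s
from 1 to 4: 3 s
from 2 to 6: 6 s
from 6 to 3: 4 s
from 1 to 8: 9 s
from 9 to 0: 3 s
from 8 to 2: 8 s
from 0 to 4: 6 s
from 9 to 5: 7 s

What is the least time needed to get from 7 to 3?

29 s

Running Dijkstra from 7:
7: 0
9: 1  (via 7)
0: 4  (via 9)
4: 8  (via 7)
5: 8  (via 9)
8: 11  (via 0)
2: 19  (via 8)
6: 25  (via 2)
3: 29  (via 6)
Shortest route: 7 → 9 → 0 → 8 → 2 → 6 → 3 = 29 s.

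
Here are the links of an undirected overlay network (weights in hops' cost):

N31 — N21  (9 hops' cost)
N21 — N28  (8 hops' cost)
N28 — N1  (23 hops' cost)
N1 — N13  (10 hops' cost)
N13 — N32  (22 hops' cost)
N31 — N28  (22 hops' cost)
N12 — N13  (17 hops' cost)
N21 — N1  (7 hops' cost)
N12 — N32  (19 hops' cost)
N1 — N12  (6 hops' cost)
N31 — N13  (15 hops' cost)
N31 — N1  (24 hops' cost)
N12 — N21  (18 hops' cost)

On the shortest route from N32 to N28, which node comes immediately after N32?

Candidate routes:
N32–N12–N21–N28: 19+18+8 = 45
N32–N12–N1–N21–N28: 19+6+7+8 = 40
Cheapest is N32–N12–N1–N21–N28 at 40 hops' cost.
So from N32 the first move is to N12.

N12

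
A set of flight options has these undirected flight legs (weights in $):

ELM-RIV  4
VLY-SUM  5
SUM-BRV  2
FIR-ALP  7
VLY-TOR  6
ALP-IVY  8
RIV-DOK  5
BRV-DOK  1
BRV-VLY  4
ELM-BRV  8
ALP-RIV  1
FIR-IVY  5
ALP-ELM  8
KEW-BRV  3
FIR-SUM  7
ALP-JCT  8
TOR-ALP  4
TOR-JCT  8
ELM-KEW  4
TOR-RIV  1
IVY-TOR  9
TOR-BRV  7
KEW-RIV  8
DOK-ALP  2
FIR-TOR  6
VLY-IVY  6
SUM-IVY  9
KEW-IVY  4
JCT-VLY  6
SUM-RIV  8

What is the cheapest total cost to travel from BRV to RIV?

Settle nodes by increasing distance from BRV:
BRV: 0
DOK: 1  (via BRV)
SUM: 2  (via BRV)
KEW: 3  (via BRV)
ALP: 3  (via DOK)
RIV: 4  (via ALP)
Shortest route: BRV–DOK–ALP–RIV = $4.

$4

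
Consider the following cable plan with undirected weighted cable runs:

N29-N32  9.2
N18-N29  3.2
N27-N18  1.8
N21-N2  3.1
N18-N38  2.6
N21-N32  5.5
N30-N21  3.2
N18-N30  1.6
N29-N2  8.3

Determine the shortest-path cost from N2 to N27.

9.7

Candidate routes:
N2 → N29 → N18 → N27: 8.3+3.2+1.8 = 13.3
N2 → N21 → N30 → N18 → N27: 3.1+3.2+1.6+1.8 = 9.7
N2 → N21 → N32 → N29 → N18 → N27: 3.1+5.5+9.2+3.2+1.8 = 22.8
Cheapest is N2 → N21 → N30 → N18 → N27 at 9.7.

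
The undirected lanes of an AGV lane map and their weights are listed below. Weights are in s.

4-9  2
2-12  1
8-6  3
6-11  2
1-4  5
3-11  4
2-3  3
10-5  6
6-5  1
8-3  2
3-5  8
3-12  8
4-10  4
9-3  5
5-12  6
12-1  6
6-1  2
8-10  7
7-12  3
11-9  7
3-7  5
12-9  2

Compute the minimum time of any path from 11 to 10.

Shortest distances from 11:
11: 0
6: 2  (via 11)
5: 3  (via 6)
1: 4  (via 6)
3: 4  (via 11)
8: 5  (via 6)
2: 7  (via 3)
9: 7  (via 11)
12: 8  (via 2)
4: 9  (via 1)
7: 9  (via 3)
10: 9  (via 5)
Shortest route: 11–6–5–10 = 9 s.

9 s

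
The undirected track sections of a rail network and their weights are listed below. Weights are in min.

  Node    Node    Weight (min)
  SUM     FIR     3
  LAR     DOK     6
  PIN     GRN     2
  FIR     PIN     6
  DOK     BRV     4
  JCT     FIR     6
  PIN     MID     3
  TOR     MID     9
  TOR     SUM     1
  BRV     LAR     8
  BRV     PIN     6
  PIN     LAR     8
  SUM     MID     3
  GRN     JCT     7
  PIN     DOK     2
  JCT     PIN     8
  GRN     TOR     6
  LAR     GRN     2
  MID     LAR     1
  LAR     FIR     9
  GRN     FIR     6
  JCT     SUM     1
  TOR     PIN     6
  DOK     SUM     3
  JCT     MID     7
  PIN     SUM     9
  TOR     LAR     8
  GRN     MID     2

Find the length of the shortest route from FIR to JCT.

4 min

Enumerating some paths:
FIR - SUM - JCT: 3+1 = 4
FIR - JCT: 6 = 6
The minimum is 4 min via FIR - SUM - JCT.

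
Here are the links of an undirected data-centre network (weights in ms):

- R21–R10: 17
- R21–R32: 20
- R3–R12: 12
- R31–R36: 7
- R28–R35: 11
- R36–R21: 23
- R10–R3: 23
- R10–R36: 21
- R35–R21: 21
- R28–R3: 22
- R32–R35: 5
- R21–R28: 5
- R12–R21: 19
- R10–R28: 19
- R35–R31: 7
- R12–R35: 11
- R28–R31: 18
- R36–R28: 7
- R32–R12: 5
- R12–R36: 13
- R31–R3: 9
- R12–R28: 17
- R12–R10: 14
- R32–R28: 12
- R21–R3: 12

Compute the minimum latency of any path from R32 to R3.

17 ms

Running Dijkstra from R32:
R32: 0
R35: 5  (via R32)
R12: 5  (via R32)
R31: 12  (via R35)
R28: 12  (via R32)
R21: 17  (via R28)
R3: 17  (via R12)
Shortest route: R32–R12–R3 = 17 ms.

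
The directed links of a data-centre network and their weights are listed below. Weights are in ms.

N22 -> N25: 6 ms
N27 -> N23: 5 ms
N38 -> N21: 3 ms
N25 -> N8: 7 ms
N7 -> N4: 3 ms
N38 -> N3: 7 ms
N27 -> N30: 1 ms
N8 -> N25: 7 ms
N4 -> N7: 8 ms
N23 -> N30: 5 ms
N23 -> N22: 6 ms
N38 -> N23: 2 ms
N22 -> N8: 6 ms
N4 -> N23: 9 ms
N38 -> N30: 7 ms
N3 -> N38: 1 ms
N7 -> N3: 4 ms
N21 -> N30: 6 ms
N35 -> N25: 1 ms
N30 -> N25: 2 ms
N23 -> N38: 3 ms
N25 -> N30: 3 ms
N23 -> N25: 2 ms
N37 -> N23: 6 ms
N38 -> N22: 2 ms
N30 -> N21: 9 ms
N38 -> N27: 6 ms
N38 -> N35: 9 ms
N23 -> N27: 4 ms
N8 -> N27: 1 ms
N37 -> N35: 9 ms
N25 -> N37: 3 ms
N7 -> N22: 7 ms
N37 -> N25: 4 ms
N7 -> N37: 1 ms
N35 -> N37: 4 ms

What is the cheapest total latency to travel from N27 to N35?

Running Dijkstra from N27:
N27: 0
N30: 1  (via N27)
N25: 3  (via N30)
N23: 5  (via N27)
N37: 6  (via N25)
N38: 8  (via N23)
N22: 10  (via N38)
N21: 10  (via N30)
N8: 10  (via N25)
N3: 15  (via N38)
N35: 15  (via N37)
Shortest route: N27 → N30 → N25 → N37 → N35 = 15 ms.

15 ms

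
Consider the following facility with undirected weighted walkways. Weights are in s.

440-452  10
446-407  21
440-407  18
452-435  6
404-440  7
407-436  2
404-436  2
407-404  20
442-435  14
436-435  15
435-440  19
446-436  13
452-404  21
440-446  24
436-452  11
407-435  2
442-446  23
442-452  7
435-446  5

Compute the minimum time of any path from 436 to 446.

Running Dijkstra from 436:
436: 0
407: 2  (via 436)
404: 2  (via 436)
435: 4  (via 407)
440: 9  (via 404)
446: 9  (via 435)
Shortest route: 436–407–435–446 = 9 s.

9 s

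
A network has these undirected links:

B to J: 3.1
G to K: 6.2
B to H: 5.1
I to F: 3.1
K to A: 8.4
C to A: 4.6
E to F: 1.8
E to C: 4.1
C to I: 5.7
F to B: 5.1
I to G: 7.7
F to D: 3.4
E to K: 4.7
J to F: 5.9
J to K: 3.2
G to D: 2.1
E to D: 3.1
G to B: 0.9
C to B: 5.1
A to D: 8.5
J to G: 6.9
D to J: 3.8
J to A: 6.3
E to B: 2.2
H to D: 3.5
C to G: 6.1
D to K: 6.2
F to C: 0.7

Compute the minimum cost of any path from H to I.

10

Enumerating some paths:
H → D → E → F → I: 3.5+3.1+1.8+3.1 = 11.5
H → D → F → C → I: 3.5+3.4+0.7+5.7 = 13.3
H → B → E → F → I: 5.1+2.2+1.8+3.1 = 12.2
H → D → F → I: 3.5+3.4+3.1 = 10
The minimum is 10 via H → D → F → I.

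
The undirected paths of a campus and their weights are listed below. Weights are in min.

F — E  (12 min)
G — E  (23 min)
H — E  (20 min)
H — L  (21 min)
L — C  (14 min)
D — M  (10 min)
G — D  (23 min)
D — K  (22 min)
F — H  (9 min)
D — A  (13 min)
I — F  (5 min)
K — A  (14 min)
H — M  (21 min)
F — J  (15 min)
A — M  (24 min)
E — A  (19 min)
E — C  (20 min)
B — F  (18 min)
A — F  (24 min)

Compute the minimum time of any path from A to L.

Compare a few routes:
A–F–H–L: 24+9+21 = 54
A–E–C–L: 19+20+14 = 53
A–E–H–L: 19+20+21 = 60
Cheapest is A–E–C–L at 53 min.

53 min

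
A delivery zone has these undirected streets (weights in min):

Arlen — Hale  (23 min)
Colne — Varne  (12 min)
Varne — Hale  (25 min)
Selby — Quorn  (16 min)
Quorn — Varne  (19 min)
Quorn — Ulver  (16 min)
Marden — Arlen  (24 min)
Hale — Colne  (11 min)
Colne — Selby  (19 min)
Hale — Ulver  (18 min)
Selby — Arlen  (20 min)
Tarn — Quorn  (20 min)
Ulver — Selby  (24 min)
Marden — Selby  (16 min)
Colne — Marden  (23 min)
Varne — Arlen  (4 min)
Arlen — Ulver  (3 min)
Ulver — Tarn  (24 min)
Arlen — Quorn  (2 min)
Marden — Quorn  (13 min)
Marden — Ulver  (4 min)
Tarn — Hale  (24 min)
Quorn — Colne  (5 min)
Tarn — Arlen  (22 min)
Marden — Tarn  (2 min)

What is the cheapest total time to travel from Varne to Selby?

Running Dijkstra from Varne:
Varne: 0
Arlen: 4  (via Varne)
Quorn: 6  (via Arlen)
Ulver: 7  (via Arlen)
Marden: 11  (via Ulver)
Colne: 11  (via Quorn)
Tarn: 13  (via Marden)
Hale: 22  (via Colne)
Selby: 22  (via Quorn)
Shortest route: Varne → Arlen → Quorn → Selby = 22 min.

22 min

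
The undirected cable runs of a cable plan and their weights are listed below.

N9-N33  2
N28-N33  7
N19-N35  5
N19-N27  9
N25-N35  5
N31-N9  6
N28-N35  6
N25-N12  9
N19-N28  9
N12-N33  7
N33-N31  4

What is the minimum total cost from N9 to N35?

15

Candidate routes:
N9 → N31 → N33 → N28 → N35: 6+4+7+6 = 23
N9 → N33 → N28 → N35: 2+7+6 = 15
The minimum is 15 via N9 → N33 → N28 → N35.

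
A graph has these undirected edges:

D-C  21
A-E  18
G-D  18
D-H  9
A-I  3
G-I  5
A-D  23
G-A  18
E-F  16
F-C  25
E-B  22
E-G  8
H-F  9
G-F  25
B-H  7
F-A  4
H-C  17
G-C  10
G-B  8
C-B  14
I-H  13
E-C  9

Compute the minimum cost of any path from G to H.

Shortest distances from G:
G: 0
I: 5  (via G)
A: 8  (via I)
B: 8  (via G)
E: 8  (via G)
C: 10  (via G)
F: 12  (via A)
H: 15  (via B)
Shortest route: G–B–H = 15.

15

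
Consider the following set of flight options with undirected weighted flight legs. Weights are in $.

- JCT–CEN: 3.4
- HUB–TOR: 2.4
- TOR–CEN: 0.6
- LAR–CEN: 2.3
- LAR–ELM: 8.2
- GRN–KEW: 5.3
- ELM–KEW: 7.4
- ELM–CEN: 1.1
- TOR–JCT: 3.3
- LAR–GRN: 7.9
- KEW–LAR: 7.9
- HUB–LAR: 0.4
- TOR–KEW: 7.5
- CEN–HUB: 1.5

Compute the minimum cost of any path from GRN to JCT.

Shortest distances from GRN:
GRN: 0
KEW: 5.3  (via GRN)
LAR: 7.9  (via GRN)
HUB: 8.3  (via LAR)
CEN: 9.8  (via HUB)
TOR: 10.4  (via CEN)
ELM: 10.9  (via CEN)
JCT: 13.2  (via CEN)
Shortest route: GRN–LAR–HUB–CEN–JCT = $13.2.

$13.2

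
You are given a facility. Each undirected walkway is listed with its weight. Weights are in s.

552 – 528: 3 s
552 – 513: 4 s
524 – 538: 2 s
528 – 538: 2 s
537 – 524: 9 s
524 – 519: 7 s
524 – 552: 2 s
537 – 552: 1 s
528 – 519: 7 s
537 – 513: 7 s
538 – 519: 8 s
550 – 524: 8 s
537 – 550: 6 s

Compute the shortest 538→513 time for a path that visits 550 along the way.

21 s

Best 538 to 550: 538–524–550 costing 10
Best 550 to 513: 550–537–552–513 costing 11
Total via 550: 10 + 11 = 21 s.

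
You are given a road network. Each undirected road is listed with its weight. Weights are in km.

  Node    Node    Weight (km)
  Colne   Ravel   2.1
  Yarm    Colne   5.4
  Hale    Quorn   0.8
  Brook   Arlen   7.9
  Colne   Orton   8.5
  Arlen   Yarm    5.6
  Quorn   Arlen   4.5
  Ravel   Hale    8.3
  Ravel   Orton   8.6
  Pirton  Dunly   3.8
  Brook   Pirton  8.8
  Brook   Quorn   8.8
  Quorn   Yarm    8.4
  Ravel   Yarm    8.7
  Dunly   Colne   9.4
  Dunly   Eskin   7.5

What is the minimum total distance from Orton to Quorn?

Settle nodes by increasing distance from Orton:
Orton: 0
Colne: 8.5  (via Orton)
Ravel: 8.6  (via Orton)
Yarm: 13.9  (via Colne)
Hale: 16.9  (via Ravel)
Quorn: 17.7  (via Hale)
Shortest route: Orton–Ravel–Hale–Quorn = 17.7 km.

17.7 km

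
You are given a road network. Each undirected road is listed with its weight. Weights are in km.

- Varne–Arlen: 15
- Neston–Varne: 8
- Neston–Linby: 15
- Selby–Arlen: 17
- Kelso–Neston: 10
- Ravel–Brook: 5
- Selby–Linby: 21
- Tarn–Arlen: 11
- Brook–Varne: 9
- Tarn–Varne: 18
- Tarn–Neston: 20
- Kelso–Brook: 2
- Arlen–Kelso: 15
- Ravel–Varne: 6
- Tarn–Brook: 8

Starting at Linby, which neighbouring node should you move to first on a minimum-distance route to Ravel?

Enumerating some paths:
Linby–Neston–Varne–Ravel: 15+8+6 = 29
Linby–Neston–Varne–Brook–Ravel: 15+8+9+5 = 37
Linby–Neston–Kelso–Brook–Varne–Ravel: 15+10+2+9+6 = 42
Linby–Neston–Kelso–Brook–Ravel: 15+10+2+5 = 32
The minimum is 29 km via Linby–Neston–Varne–Ravel.
So from Linby the first move is to Neston.

Neston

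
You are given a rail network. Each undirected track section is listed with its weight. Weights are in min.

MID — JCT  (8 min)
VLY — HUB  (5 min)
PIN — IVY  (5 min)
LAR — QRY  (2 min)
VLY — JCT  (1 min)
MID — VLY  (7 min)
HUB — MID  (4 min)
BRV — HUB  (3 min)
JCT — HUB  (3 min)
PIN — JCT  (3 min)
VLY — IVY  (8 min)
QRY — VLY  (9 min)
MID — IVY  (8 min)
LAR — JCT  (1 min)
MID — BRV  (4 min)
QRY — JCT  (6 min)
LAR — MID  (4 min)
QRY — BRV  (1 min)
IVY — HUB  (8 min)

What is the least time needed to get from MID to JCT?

Enumerating some paths:
MID → LAR → JCT: 4+1 = 5
MID → VLY → JCT: 7+1 = 8
MID → BRV → QRY → LAR → JCT: 4+1+2+1 = 8
MID → HUB → JCT: 4+3 = 7
Cheapest is MID → LAR → JCT at 5 min.

5 min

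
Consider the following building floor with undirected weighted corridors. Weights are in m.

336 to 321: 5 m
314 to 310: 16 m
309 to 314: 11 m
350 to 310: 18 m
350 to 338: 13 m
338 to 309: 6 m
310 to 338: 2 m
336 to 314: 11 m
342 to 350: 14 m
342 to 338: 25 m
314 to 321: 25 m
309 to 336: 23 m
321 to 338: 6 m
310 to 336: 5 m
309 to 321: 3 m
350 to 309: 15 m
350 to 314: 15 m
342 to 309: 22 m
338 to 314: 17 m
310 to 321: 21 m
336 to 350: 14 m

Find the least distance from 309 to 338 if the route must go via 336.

15 m

Best 309 to 336: 309–321–336 costing 8
Shortest 336→338: 336–310–338 = 7
Total via 336: 8 + 7 = 15 m.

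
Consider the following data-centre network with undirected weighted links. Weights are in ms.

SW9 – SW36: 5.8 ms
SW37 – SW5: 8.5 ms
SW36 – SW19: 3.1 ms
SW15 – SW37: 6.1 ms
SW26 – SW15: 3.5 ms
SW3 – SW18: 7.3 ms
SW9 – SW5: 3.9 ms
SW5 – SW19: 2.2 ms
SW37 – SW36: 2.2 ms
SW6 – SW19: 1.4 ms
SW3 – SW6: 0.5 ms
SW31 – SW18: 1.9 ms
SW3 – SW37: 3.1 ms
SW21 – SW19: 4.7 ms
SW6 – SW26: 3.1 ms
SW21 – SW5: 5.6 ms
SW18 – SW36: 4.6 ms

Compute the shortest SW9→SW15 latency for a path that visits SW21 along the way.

22.2 ms

Shortest SW9→SW21: SW9–SW5–SW21 = 9.5
Best SW21 to SW15: SW21–SW19–SW6–SW26–SW15 costing 12.7
Total via SW21: 9.5 + 12.7 = 22.2 ms.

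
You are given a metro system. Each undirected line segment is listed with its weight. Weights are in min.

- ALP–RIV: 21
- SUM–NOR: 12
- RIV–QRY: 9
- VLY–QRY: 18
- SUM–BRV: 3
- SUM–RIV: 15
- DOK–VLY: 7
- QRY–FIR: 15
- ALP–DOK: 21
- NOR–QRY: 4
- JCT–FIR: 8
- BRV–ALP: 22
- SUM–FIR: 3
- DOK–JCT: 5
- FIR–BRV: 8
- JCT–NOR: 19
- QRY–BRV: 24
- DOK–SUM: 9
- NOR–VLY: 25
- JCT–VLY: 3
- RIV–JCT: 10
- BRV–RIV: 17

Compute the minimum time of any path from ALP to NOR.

Shortest distances from ALP:
ALP: 0
DOK: 21  (via ALP)
RIV: 21  (via ALP)
BRV: 22  (via ALP)
SUM: 25  (via BRV)
JCT: 26  (via DOK)
VLY: 28  (via DOK)
FIR: 28  (via SUM)
QRY: 30  (via RIV)
NOR: 34  (via QRY)
Shortest route: ALP–RIV–QRY–NOR = 34 min.

34 min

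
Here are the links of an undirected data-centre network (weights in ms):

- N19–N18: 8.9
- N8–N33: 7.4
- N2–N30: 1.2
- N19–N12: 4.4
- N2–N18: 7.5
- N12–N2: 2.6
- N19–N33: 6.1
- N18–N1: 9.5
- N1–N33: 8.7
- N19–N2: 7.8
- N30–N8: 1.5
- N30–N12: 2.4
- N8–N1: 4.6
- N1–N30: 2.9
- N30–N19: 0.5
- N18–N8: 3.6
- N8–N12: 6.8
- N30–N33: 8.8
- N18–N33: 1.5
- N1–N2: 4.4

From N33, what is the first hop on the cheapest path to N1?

Enumerating some paths:
N33 → N19 → N30 → N1: 6.1+0.5+2.9 = 9.5
N33 → N1: 8.7 = 8.7
N33 → N18 → N8 → N1: 1.5+3.6+4.6 = 9.7
N33 → N18 → N8 → N30 → N1: 1.5+3.6+1.5+2.9 = 9.5
The minimum is 8.7 ms via N33 → N1.
So from N33 the first move is to N1.

N1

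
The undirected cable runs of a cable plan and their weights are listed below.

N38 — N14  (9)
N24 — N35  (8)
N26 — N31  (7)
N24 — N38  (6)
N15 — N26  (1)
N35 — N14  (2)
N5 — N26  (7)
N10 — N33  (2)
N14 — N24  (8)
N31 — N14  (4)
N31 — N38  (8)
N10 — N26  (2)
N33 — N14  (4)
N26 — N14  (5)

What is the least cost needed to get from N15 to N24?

Settle nodes by increasing distance from N15:
N15: 0
N26: 1  (via N15)
N10: 3  (via N26)
N33: 5  (via N10)
N14: 6  (via N26)
N5: 8  (via N26)
N35: 8  (via N14)
N31: 8  (via N26)
N24: 14  (via N14)
Shortest route: N15–N26–N14–N24 = 14.

14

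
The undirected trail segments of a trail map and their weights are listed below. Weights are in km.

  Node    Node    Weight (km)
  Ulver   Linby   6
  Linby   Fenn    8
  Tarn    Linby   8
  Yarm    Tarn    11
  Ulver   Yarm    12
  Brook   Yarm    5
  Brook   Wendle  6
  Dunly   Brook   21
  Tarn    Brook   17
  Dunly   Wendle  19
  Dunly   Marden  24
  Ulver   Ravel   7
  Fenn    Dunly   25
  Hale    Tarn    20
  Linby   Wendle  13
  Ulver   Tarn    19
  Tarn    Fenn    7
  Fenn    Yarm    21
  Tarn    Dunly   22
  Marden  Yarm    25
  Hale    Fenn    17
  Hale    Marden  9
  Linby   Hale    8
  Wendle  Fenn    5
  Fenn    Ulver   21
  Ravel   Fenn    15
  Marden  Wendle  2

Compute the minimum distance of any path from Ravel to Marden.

Running Dijkstra from Ravel:
Ravel: 0
Ulver: 7  (via Ravel)
Linby: 13  (via Ulver)
Fenn: 15  (via Ravel)
Yarm: 19  (via Ulver)
Wendle: 20  (via Fenn)
Tarn: 21  (via Linby)
Hale: 21  (via Linby)
Marden: 22  (via Wendle)
Shortest route: Ravel–Fenn–Wendle–Marden = 22 km.

22 km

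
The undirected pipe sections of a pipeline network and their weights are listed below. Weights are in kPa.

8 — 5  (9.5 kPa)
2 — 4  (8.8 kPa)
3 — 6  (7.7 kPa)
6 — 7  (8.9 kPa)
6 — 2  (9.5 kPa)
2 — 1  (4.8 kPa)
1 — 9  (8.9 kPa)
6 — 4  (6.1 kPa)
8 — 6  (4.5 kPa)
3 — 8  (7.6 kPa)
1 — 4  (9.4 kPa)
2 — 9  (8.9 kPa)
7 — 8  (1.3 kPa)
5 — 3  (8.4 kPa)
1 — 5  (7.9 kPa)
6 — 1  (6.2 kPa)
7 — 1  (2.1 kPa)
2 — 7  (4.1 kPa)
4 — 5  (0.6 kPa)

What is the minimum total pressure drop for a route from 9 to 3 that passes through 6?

Best 9 to 6: 9 → 1 → 6 costing 15.1
Best 6 to 3: 6 → 3 costing 7.7
Total via 6: 15.1 + 7.7 = 22.8 kPa.

22.8 kPa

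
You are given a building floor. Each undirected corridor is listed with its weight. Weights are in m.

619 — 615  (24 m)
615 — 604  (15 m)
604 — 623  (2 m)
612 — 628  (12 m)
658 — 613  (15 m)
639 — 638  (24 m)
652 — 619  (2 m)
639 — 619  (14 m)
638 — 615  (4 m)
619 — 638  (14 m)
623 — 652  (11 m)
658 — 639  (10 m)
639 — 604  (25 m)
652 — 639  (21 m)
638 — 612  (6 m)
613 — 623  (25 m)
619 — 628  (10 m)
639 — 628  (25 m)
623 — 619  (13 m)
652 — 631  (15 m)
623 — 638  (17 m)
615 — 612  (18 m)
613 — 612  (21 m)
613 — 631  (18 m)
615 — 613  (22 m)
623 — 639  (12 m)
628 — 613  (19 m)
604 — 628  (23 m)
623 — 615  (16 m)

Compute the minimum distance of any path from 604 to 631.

28 m

Candidate routes:
604 - 623 - 619 - 652 - 631: 2+13+2+15 = 32
604 - 623 - 639 - 619 - 652 - 631: 2+12+14+2+15 = 45
604 - 623 - 652 - 631: 2+11+15 = 28
The minimum is 28 m via 604 - 623 - 652 - 631.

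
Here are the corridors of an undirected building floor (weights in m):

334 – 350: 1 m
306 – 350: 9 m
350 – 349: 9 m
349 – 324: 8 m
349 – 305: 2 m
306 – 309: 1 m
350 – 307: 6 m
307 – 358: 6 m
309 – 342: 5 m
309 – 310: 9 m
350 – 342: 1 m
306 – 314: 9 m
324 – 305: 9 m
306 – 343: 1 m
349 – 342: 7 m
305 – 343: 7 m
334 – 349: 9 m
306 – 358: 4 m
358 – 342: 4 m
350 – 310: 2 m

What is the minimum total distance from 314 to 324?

Running Dijkstra from 314:
314: 0
306: 9  (via 314)
309: 10  (via 306)
343: 10  (via 306)
358: 13  (via 306)
342: 15  (via 309)
350: 16  (via 342)
334: 17  (via 350)
305: 17  (via 343)
310: 18  (via 350)
349: 19  (via 305)
307: 19  (via 358)
324: 26  (via 305)
Shortest route: 314 → 306 → 343 → 305 → 324 = 26 m.

26 m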